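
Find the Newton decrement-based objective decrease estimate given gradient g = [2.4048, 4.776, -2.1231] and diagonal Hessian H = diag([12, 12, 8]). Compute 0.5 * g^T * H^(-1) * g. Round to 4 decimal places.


Step 1: H is diagonal, so H^(-1) * g = [0.2004, 0.398, -0.2654].
Step 2: g^T H^(-1) g = sum_i g_i^2 / H_ii
  = (2.4048)^2/12 + (4.776)^2/12 + (-2.1231)^2/8
  = 0.4819 + 1.9008 + 0.5634 = 2.9462
Step 3: Objective decrease = 0.5 * g^T H^(-1) g = 1.4731


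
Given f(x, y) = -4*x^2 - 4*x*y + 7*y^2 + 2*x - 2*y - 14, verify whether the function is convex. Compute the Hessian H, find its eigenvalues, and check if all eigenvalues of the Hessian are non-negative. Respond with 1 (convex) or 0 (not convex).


The Hessian of f(x,y) = -4*x^2 - 4*x*y + 7*y^2 + 2*x - 2*y - 14 is:
H = [[-8, -4], [-4, 14]]
Trace = -8 + 14 = 6
Determinant = -8*14 - (-4)^2 = -128
Discriminant = (6)^2 - 4*-128 = 548.0
Eigenvalues: lambda_1 = -8.7047, lambda_2 = 14.7047
The function is not convex.

0


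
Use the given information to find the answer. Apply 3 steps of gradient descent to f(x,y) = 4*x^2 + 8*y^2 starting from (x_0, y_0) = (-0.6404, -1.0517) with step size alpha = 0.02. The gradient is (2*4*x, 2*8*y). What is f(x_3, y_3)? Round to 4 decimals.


Gradient descent on f(x,y) = 4*x^2 + 8*y^2.
Starting point: (-0.6404, -1.0517), alpha = 0.02
Step 1: grad_x = 2*4*-0.6404 = -5.1232, grad_y = 2*8*-1.0517 = -16.8272
  x_1 = -0.6404 - 0.02*-5.1232 = -0.5379
  y_1 = -1.0517 - 0.02*-16.8272 = -0.7152
Step 2: grad_x = 2*4*-0.5379 = -4.3035, grad_y = 2*8*-0.7152 = -11.4425
  x_2 = -0.5379 - 0.02*-4.3035 = -0.4519
  y_2 = -0.7152 - 0.02*-11.4425 = -0.4863
Step 3: grad_x = 2*4*-0.4519 = -3.6149, grad_y = 2*8*-0.4863 = -7.7809
  x_3 = -0.4519 - 0.02*-3.6149 = -0.3796
  y_3 = -0.4863 - 0.02*-7.7809 = -0.3307
f(-0.3796, -0.3307) = 4*(-0.3796)^2 + 8*(-0.3307)^2 = 1.4511


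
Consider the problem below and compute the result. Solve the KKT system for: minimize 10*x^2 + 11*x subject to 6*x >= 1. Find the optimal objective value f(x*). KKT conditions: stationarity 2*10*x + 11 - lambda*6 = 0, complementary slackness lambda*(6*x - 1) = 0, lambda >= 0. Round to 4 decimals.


Step 1: Try lambda = 0 (constraint inactive).
x_unc = -11/(2*10) = -0.55
Check: 6*-0.55 = -3.3 < 1 -- violated!
Step 2: Constraint must be active: 6*x = 1
x* = 1/6 = 0.1667 (rounded; the exact value 1/6 is used below)
lambda = (2*10*(1/6) + 11)/6 = 2.3889
Step 3: Compute optimal value.
f(x*) = 10*(1/6)^2 + 11*(1/6) = 2.1111


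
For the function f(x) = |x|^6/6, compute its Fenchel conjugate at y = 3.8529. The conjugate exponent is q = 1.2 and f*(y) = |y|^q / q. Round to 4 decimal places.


The conjugate exponent q satisfies 1/p + 1/q = 1.
p = 6, so q = 6/(6 - 1) = 1.2
|y|^q = 3.8529^1.2 = 5.046
f*(3.8529) = 5.046 / 1.2 = 4.205


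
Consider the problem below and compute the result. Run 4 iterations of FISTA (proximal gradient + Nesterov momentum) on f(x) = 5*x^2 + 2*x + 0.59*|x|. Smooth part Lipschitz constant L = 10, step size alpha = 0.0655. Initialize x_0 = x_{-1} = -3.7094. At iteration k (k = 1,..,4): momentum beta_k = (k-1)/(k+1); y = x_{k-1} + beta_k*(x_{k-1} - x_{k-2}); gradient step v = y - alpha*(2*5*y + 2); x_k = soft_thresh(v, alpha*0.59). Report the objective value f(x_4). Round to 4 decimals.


FISTA on f(x) = 5*x^2 + 2*x + 0.59*|x|
L = 10, alpha = 0.0655
Iteration 1: beta = 0.0, y = -3.7094 + 0.0*(-3.7094 + 3.7094) = -3.7094
  grad(y) = -35.094, v = y - alpha*grad = -1.4107
  prox(v) = soft_thresh(-1.4107, 0.0386) = -1.3721
Iteration 2: beta = 0.3333, y = -1.3721 + 0.3333*(-1.3721 + 3.7094) = -0.593
  grad(y) = -3.93, v = y - alpha*grad = -0.3356
  prox(v) = soft_thresh(-0.3356, 0.0386) = -0.2969
Iteration 3: beta = 0.5, y = -0.2969 + 0.5*(-0.2969 + 1.3721) = 0.2406
  grad(y) = 4.4064, v = y - alpha*grad = -0.048
  prox(v) = soft_thresh(-0.048, 0.0386) = -0.0093
Iteration 4: beta = 0.6, y = -0.0093 + 0.6*(-0.0093 + 0.2969) = 0.1632
  grad(y) = 3.6323, v = y - alpha*grad = -0.0747
  prox(v) = soft_thresh(-0.0747, 0.0386) = -0.036
f(x_4) = 5*(-0.036)^2 + 2*(-0.036) + 0.59*|-0.036| = -0.0443


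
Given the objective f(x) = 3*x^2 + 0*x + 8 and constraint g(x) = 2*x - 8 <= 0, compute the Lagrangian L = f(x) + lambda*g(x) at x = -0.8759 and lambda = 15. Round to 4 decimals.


Step 1: Evaluate f(x).
f(-0.8759) = 3*(-0.8759)^2 + 0*(-0.8759) + 8 = 10.3016
Step 2: Evaluate g(x).
g(-0.8759) = 2*-0.8759 - 8 = -9.7518
Step 3: Compute Lagrangian.
L = 10.3016 + 15*-9.7518 = -135.9754


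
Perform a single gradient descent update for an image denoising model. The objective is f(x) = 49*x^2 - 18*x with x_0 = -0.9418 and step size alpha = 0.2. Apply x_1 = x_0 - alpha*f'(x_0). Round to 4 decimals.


We compute the gradient at x_0 and apply the update.
f'(x) = 98*x - 18
f'(-0.9418) = 98*-0.9418 - 18 = -110.2964
x_1 = -0.9418 - 0.2*-110.2964 = 21.1175


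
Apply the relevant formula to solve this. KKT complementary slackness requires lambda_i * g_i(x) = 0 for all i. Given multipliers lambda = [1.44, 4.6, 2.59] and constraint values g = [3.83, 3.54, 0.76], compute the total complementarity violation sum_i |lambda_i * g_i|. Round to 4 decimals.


KKT complementary slackness check:
lambda_1 * g_1 = 1.44 * 3.83 = 5.5152
lambda_2 * g_2 = 4.6 * 3.54 = 16.284
lambda_3 * g_3 = 2.59 * 0.76 = 1.9684
Total violation = 5.5152 + 16.284 + 1.9684 = 23.7676


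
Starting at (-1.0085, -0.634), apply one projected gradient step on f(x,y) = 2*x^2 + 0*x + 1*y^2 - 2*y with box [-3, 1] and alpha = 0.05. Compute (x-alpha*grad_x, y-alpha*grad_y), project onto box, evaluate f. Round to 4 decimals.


Step 1: Compute gradient at (-1.0085, -0.634).
grad_x = 2*2*-1.0085 + 0 = -4.034
grad_y = 2*1*-0.634 - 2 = -3.268
Step 2: Gradient step.
x_raw = -1.0085 - 0.05*-4.034 = -0.8068
y_raw = -0.634 - 0.05*-3.268 = -0.4706
Step 3: Project onto [-3, 1].
x_proj = clip(-0.8068) = -0.8068
y_proj = clip(-0.4706) = -0.4706
Step 4: Evaluate f.
f(-0.8068, -0.4706) = 2.4645


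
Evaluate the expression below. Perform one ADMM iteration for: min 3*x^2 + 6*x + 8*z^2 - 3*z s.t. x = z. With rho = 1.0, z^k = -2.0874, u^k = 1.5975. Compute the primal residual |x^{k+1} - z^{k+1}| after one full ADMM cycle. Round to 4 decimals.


ADMM iteration with rho = 1.0, z^k = -2.0874, u^k = 1.5975
Step 1: x-update.
Minimize 3*x^2 + 6*x + (1.0/2)*(x + 2.0874 + 1.5975)^2
FOC: (2*3 + 1.0)*x = -6 + 1.0*(-2.0874 - 1.5975)
x^{k+1} = -1.3836
Step 2: z-update.
Minimize 8*z^2 - 3*z + (1.0/2)*(-1.3836 - z + 1.5975)^2
FOC: (2*8 + 1.0)*z = 3 + 1.0*(-1.3836 + 1.5975)
z^{k+1} = 0.1891
Step 3: u-update.
u^{k+1} = 1.5975 - 1.3836 - 0.1891 = 0.0249
Step 4: Primal residual = |-1.3836 - 0.1891| = 1.5726


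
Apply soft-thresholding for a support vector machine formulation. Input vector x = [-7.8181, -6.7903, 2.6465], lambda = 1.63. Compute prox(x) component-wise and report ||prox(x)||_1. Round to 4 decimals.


Soft-thresholding with lambda = 1.63:
prox(-7.8181) = sign(-7.8181)*max(|-7.8181| - 1.63, 0) = -6.1881
prox(-6.7903) = sign(-6.7903)*max(|-6.7903| - 1.63, 0) = -5.1603
prox(2.6465) = sign(2.6465)*max(|2.6465| - 1.63, 0) = 1.0165
prox(x) = [-6.1881, -5.1603, 1.0165]
||prox(x)||_1 = 6.1881 + 5.1603 + 1.0165 = 12.3649


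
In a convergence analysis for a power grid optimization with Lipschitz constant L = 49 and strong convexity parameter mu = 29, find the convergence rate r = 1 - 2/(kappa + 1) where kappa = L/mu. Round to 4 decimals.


Step 1: Compute the condition number.
kappa = L/mu = 49/29 = 1.6897
Step 2: Compute the convergence rate.
r = 1 - 2/(kappa + 1) = 1 - 2*mu/(L + mu) = (L - mu)/(L + mu) = 20/78 = 0.2564


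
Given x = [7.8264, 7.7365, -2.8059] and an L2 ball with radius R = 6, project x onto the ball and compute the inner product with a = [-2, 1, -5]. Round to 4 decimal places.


Step 1: Compute ||x|| (intermediates to 6 decimals).
||x|| = sqrt(7.8264^2 + 7.7365^2 + (-2.8059)^2) = 11.356894
Step 2: Project.
Since ||x|| > R, scale = R/||x|| = 6/11.356894 = 0.528313, proj(x) = scale * x
proj(x) = [4.134789, 4.087294, -1.482393]
Step 3: Dot product.
a^T * proj(x) = -2*4.134789 + 1*4.087294 - 5*(-1.482393) = 3.2297


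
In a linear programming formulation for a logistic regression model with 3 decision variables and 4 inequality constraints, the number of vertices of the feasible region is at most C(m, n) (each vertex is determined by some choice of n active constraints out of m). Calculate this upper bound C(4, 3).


Each vertex corresponds to some choice of n active constraints out of m, so the number of vertices is at most C(m, n) = m! / (n!(m-n)!).
m = 4, n = 3
Numerator: 4 * 3 * 2
Denominator: 3! = 6
C(4, 3) = 4


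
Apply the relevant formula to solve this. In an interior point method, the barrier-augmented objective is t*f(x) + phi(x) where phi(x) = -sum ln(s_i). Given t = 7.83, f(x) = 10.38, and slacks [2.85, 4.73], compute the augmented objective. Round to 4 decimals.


Step 1: Compute log-barrier.
ln values: [1.0473, 1.5539]
phi = -(1.0473 + 1.5539) = -2.6012
Step 2: Compute augmented objective.
t*f(x) = 7.83*10.38 = 81.2754
Total = 81.2754 - 2.6012 = 78.6742


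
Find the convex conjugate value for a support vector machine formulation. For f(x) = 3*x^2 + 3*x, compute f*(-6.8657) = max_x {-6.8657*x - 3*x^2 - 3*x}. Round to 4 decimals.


f*(y) = sup_x {y*x - a*x^2 - b*x} = sup_x {(y-b)*x - a*x^2}
FOC: (y - b) - 2a*x = 0 => x* = (y - b)/(2a)
x* = (-6.8657 - 3)/(2*3) = -1.6443
f*(-6.8657) = (y-b)^2/(4a) = (-6.8657 - 3)^2/(4*3)
= 97.332/12 = 8.111


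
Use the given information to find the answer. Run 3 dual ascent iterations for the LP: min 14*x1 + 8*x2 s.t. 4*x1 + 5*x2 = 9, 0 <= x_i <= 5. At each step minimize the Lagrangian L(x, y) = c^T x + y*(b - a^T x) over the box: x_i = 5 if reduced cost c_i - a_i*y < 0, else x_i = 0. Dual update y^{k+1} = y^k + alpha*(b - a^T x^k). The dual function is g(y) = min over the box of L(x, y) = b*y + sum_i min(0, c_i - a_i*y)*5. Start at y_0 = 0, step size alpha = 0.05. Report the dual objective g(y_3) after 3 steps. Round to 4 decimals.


Dual ascent for LP: min 14*x1 + 8*x2, 4*x1 + 5*x2 = 9, 0 <= x_i <= 5
Step 1: y^k = 0.0, reduced costs: (14.0, 8.0)
  x^k = (0.0, 0.0), subgradient = b - a^T x = 9.0
  y^{k+1} = 0.0 + 0.05*9.0 = 0.45
Step 2: y^k = 0.45, reduced costs: (12.2, 5.75)
  x^k = (0.0, 0.0), subgradient = b - a^T x = 9.0
  y^{k+1} = 0.45 + 0.05*9.0 = 0.9
Step 3: y^k = 0.9, reduced costs: (10.4, 3.5)
  x^k = (0.0, 0.0), subgradient = b - a^T x = 9.0
  y^{k+1} = 0.9 + 0.05*9.0 = 1.35
Dual objective at y_3 = 1.35: reduced costs (8.6, 1.25), box minimizer x = (0.0, 0.0)
g(y_3) = b*y + (c1 - a1*y)*x1 + (c2 - a2*y)*x2 = 9*1.35 + 8.6*0.0 + 1.25*0.0 = 12.15 + 0.0 + 0.0 = 12.15


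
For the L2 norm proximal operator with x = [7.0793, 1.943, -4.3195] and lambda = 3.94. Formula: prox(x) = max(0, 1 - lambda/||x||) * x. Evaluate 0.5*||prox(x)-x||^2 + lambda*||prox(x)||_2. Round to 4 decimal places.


Step 1: Compute ||x||.
||x|| = 8.5176
Step 2: Compute scaling factor.
scale = max(0, 1 - 3.94/8.5176) = 0.5374
Step 3: prox(x) = [3.8046, 1.0442, -2.3214]
||prox(x)|| = 4.5776
Step 4: Proximal objective.
0.5*||prox-x||^2 = 7.7618
lambda*||prox|| = 18.0357
Total = 25.7976


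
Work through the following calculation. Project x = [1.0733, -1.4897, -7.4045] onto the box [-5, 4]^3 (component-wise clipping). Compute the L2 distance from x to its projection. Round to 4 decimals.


Project each component onto [-5, 4].
clip(1.0733) = 1.0733, clip(-1.4897) = -1.4897, clip(-7.4045) = -5.0
Projection = [1.0733, -1.4897, -5.0]
Squared diffs: [0.0, 0.0, 5.7816]
Distance = sqrt(5.7816) = 2.4045


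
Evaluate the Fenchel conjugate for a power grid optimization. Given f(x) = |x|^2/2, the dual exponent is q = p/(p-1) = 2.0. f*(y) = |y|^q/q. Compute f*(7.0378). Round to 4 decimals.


The conjugate exponent q satisfies 1/p + 1/q = 1.
p = 2, so q = 2/(2 - 1) = 2.0
|y|^q = 7.0378^2.0 = 49.5306
f*(7.0378) = 49.5306 / 2.0 = 24.7653


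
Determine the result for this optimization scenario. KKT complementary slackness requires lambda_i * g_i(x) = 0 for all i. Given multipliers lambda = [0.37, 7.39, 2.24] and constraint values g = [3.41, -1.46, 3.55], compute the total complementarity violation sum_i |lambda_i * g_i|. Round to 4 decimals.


KKT complementary slackness check:
lambda_1 * g_1 = 0.37 * 3.41 = 1.2617
lambda_2 * g_2 = 7.39 * -1.46 = -10.7894
lambda_3 * g_3 = 2.24 * 3.55 = 7.952
Total violation = 1.2617 + 10.7894 + 7.952 = 20.0031


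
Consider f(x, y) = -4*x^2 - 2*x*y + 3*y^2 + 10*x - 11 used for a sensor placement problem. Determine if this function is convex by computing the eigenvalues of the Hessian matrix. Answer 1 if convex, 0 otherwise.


The Hessian of f(x,y) = -4*x^2 - 2*x*y + 3*y^2 + 10*x - 11 is:
H = [[-8, -2], [-2, 6]]
Trace = -8 + 6 = -2
Determinant = -8*6 - (-2)^2 = -52
Discriminant = (-2)^2 - 4*-52 = 212.0
Eigenvalues: lambda_1 = -8.2801, lambda_2 = 6.2801
The function is not convex.

0


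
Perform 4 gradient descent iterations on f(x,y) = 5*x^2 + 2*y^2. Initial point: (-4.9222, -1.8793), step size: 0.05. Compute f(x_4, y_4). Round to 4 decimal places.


Gradient descent on f(x,y) = 5*x^2 + 2*y^2.
Starting point: (-4.9222, -1.8793), alpha = 0.05
Step 1: grad_x = 2*5*-4.9222 = -49.222, grad_y = 2*2*-1.8793 = -7.5172
  x_1 = -4.9222 - 0.05*-49.222 = -2.4611
  y_1 = -1.8793 - 0.05*-7.5172 = -1.5034
Step 2: grad_x = 2*5*-2.4611 = -24.611, grad_y = 2*2*-1.5034 = -6.0138
  x_2 = -2.4611 - 0.05*-24.611 = -1.2306
  y_2 = -1.5034 - 0.05*-6.0138 = -1.2028
Step 3: grad_x = 2*5*-1.2306 = -12.3055, grad_y = 2*2*-1.2028 = -4.811
  x_3 = -1.2306 - 0.05*-12.3055 = -0.6153
  y_3 = -1.2028 - 0.05*-4.811 = -0.9622
Step 4: grad_x = 2*5*-0.6153 = -6.1528, grad_y = 2*2*-0.9622 = -3.8488
  x_4 = -0.6153 - 0.05*-6.1528 = -0.3076
  y_4 = -0.9622 - 0.05*-3.8488 = -0.7698
f(-0.3076, -0.7698) = 5*(-0.3076)^2 + 2*(-0.7698)^2 = 1.6583


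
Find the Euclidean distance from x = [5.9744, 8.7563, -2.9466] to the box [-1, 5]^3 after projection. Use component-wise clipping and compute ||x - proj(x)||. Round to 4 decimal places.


Project each component onto [-1, 5].
clip(5.9744) = 5.0, clip(8.7563) = 5.0, clip(-2.9466) = -1.0
Projection = [5.0, 5.0, -1.0]
Squared diffs: [0.9495, 14.1098, 3.7893]
Distance = sqrt(18.8486) = 4.3415


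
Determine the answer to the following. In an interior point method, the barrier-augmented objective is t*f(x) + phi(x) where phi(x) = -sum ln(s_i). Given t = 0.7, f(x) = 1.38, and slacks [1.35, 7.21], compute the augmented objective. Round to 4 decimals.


Step 1: Compute log-barrier.
ln values: [0.3001, 1.9755]
phi = -(0.3001 + 1.9755) = -2.2756
Step 2: Compute augmented objective.
t*f(x) = 0.7*1.38 = 0.966
Total = 0.966 - 2.2756 = -1.3096


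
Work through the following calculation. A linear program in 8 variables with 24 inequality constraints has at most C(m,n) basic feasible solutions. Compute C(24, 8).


Each vertex corresponds to some choice of n active constraints out of m, so the number of vertices is at most C(m, n) = m! / (n!(m-n)!).
m = 24, n = 8
Numerator: 24 * 23 * 22 * 21 * 20 * 19 * 18 * 17
Denominator: 8! = 40320
C(24, 8) = 735471


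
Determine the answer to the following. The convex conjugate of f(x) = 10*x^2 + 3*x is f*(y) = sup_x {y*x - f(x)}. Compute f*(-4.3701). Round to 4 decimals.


f*(y) = sup_x {y*x - a*x^2 - b*x} = sup_x {(y-b)*x - a*x^2}
FOC: (y - b) - 2a*x = 0 => x* = (y - b)/(2a)
x* = (-4.3701 - 3)/(2*10) = -0.3685
f*(-4.3701) = (y-b)^2/(4a) = (-4.3701 - 3)^2/(4*10)
= 54.3184/40 = 1.358


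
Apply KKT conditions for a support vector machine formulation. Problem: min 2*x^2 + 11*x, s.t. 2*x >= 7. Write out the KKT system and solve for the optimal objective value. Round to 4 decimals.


Step 1: Try lambda = 0 (constraint inactive).
x_unc = -11/(2*2) = -2.75
Check: 2*-2.75 = -5.5 < 7 -- violated!
Step 2: Constraint must be active: 2*x = 7
x* = 7/2 = 3.5
lambda = (2*2*3.5 + 11)/2 = 12.5
Step 3: Compute optimal value.
f(x*) = 2*3.5^2 + 11*3.5 = 63.0


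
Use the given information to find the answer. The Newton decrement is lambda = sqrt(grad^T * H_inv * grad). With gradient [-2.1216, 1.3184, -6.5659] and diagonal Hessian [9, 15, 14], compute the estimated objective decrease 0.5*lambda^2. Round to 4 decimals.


Step 1: H is diagonal, so H^(-1) * g = [-0.2357, 0.0879, -0.469].
Step 2: g^T H^(-1) g = sum_i g_i^2 / H_ii
  = (-2.1216)^2/9 + (1.3184)^2/15 + (-6.5659)^2/14
  = 0.5001 + 0.1159 + 3.0794 = 3.6954
Step 3: Objective decrease = 0.5 * g^T H^(-1) g = 1.8477


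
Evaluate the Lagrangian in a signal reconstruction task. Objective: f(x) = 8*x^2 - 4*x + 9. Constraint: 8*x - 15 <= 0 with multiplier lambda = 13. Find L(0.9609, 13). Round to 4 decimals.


Step 1: Evaluate f(x).
f(0.9609) = 8*0.9609^2 - 4*0.9609 + 9 = 12.543
Step 2: Evaluate g(x).
g(0.9609) = 8*0.9609 - 15 = -7.3128
Step 3: Compute Lagrangian.
L = 12.543 + 13*-7.3128 = -82.5234


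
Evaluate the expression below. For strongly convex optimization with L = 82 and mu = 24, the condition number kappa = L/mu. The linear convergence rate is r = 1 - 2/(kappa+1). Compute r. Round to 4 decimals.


Step 1: Compute the condition number.
kappa = L/mu = 82/24 = 3.4167
Step 2: Compute the convergence rate.
r = 1 - 2/(kappa + 1) = 1 - 2*mu/(L + mu) = (L - mu)/(L + mu) = 58/106 = 0.5472


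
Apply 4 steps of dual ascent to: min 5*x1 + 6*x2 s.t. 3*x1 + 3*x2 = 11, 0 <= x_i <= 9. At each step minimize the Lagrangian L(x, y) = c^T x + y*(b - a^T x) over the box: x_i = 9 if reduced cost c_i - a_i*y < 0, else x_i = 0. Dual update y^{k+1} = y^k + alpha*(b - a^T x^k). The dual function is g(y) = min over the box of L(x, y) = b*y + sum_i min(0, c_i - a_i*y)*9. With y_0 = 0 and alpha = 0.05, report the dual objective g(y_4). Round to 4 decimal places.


Dual ascent for LP: min 5*x1 + 6*x2, 3*x1 + 3*x2 = 11, 0 <= x_i <= 9
Step 1: y^k = 0.0, reduced costs: (5.0, 6.0)
  x^k = (0.0, 0.0), subgradient = b - a^T x = 11.0
  y^{k+1} = 0.0 + 0.05*11.0 = 0.55
Step 2: y^k = 0.55, reduced costs: (3.35, 4.35)
  x^k = (0.0, 0.0), subgradient = b - a^T x = 11.0
  y^{k+1} = 0.55 + 0.05*11.0 = 1.1
Step 3: y^k = 1.1, reduced costs: (1.7, 2.7)
  x^k = (0.0, 0.0), subgradient = b - a^T x = 11.0
  y^{k+1} = 1.1 + 0.05*11.0 = 1.65
Step 4: y^k = 1.65, reduced costs: (0.05, 1.05)
  x^k = (0.0, 0.0), subgradient = b - a^T x = 11.0
  y^{k+1} = 1.65 + 0.05*11.0 = 2.2
Dual objective at y_4 = 2.2: reduced costs (-1.6, -0.6), box minimizer x = (9.0, 9.0)
g(y_4) = b*y + (c1 - a1*y)*x1 + (c2 - a2*y)*x2 = 11*2.2 + (-1.6)*9.0 + (-0.6)*9.0 = 24.2 - 14.4 - 5.4 = 4.4


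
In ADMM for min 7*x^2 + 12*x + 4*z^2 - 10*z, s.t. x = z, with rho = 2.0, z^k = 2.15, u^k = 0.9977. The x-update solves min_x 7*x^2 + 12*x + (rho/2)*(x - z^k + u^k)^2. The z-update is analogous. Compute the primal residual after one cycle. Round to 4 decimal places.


ADMM iteration with rho = 2.0, z^k = 2.15, u^k = 0.9977
Step 1: x-update.
Minimize 7*x^2 + 12*x + (2.0/2)*(x - 2.15 + 0.9977)^2
FOC: (2*7 + 2.0)*x = -12 + 2.0*(2.15 - 0.9977)
x^{k+1} = -0.606
Step 2: z-update.
Minimize 4*z^2 - 10*z + (2.0/2)*(-0.606 - z + 0.9977)^2
FOC: (2*4 + 2.0)*z = 10 + 2.0*(-0.606 + 0.9977)
z^{k+1} = 1.0783
Step 3: u-update.
u^{k+1} = 0.9977 - 0.606 - 1.0783 = -0.6866
Step 4: Primal residual = |-0.606 - 1.0783| = 1.6843


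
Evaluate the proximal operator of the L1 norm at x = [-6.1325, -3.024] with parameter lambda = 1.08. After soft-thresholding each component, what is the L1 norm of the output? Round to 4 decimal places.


Soft-thresholding with lambda = 1.08:
prox(-6.1325) = sign(-6.1325)*max(|-6.1325| - 1.08, 0) = -5.0525
prox(-3.024) = sign(-3.024)*max(|-3.024| - 1.08, 0) = -1.944
prox(x) = [-5.0525, -1.944]
||prox(x)||_1 = 5.0525 + 1.944 = 6.9965


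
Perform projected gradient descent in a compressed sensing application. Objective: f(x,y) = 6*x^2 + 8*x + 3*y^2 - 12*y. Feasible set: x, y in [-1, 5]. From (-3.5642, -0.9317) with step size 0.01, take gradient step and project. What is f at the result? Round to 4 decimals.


Step 1: Compute gradient at (-3.5642, -0.9317).
grad_x = 2*6*-3.5642 + 8 = -34.7704
grad_y = 2*3*-0.9317 - 12 = -17.5902
Step 2: Gradient step.
x_raw = -3.5642 - 0.01*-34.7704 = -3.2165
y_raw = -0.9317 - 0.01*-17.5902 = -0.7558
Step 3: Project onto [-1, 5].
x_proj = clip(-3.2165) = -1.0
y_proj = clip(-0.7558) = -0.7558
Step 4: Evaluate f.
f(-1.0, -0.7558) = 8.7833


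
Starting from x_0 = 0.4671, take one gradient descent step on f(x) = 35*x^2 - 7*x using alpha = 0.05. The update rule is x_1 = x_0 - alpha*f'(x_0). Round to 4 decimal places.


We compute the gradient at x_0 and apply the update.
f'(x) = 70*x - 7
f'(0.4671) = 70*0.4671 - 7 = 25.697
x_1 = 0.4671 - 0.05*25.697 = -0.8178


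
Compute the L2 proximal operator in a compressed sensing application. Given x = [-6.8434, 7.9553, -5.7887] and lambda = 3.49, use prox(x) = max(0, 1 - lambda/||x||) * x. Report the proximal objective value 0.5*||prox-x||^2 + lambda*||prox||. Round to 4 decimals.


Step 1: Compute ||x||.
||x|| = 11.9845
Step 2: Compute scaling factor.
scale = max(0, 1 - 3.49/11.9845) = 0.7088
Step 3: prox(x) = [-4.8505, 5.6386, -4.103]
||prox(x)|| = 8.4945
Step 4: Proximal objective.
0.5*||prox-x||^2 = 6.0901
lambda*||prox|| = 29.6458
Total = 35.7358


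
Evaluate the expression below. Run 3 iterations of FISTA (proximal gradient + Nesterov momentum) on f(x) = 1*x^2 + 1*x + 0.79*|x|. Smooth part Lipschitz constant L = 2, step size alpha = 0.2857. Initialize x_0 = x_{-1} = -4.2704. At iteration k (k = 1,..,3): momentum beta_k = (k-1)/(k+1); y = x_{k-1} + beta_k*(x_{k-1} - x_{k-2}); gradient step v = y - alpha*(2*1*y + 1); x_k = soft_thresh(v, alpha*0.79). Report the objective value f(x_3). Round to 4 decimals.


FISTA on f(x) = 1*x^2 + 1*x + 0.79*|x|
L = 2, alpha = 0.2857
Iteration 1: beta = 0.0, y = -4.2704 + 0.0*(-4.2704 + 4.2704) = -4.2704
  grad(y) = -7.5408, v = y - alpha*grad = -2.116
  prox(v) = soft_thresh(-2.116, 0.2257) = -1.8903
Iteration 2: beta = 0.3333, y = -1.8903 + 0.3333*(-1.8903 + 4.2704) = -1.0969
  grad(y) = -1.1938, v = y - alpha*grad = -0.7558
  prox(v) = soft_thresh(-0.7558, 0.2257) = -0.5301
Iteration 3: beta = 0.5, y = -0.5301 + 0.5*(-0.5301 + 1.8903) = 0.1499
  grad(y) = 1.2999, v = y - alpha*grad = -0.2214
  prox(v) = soft_thresh(-0.2214, 0.2257) = 0.0
f(x_3) = 1*0.0^2 + 1*0.0 + 0.79*|0.0| = 0.0


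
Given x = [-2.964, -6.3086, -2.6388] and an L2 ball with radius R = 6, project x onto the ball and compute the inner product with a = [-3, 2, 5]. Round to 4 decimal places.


Step 1: Compute ||x|| (intermediates to 6 decimals).
||x|| = sqrt((-2.964)^2 + (-6.3086)^2 + (-2.6388)^2) = 7.452986
Step 2: Project.
Since ||x|| > R, scale = R/||x|| = 6/7.452986 = 0.805046, proj(x) = scale * x
proj(x) = [-2.386156, -5.078713, -2.124355]
Step 3: Dot product.
a^T * proj(x) = -3*(-2.386156) + 2*(-5.078713) + 5*(-2.124355) = -13.6207


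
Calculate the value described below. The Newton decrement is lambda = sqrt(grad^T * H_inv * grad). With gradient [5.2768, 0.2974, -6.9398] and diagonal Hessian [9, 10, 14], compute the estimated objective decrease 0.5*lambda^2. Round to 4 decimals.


Step 1: H is diagonal, so H^(-1) * g = [0.5863, 0.0297, -0.4957].
Step 2: g^T H^(-1) g = sum_i g_i^2 / H_ii
  = (5.2768)^2/9 + (0.2974)^2/10 + (-6.9398)^2/14
  = 3.0938 + 0.0088 + 3.4401 = 6.5428
Step 3: Objective decrease = 0.5 * g^T H^(-1) g = 3.2714


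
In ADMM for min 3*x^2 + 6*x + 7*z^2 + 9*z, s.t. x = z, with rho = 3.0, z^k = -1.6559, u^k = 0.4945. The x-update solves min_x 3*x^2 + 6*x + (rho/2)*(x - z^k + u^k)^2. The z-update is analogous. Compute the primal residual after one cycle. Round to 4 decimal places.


ADMM iteration with rho = 3.0, z^k = -1.6559, u^k = 0.4945
Step 1: x-update.
Minimize 3*x^2 + 6*x + (3.0/2)*(x + 1.6559 + 0.4945)^2
FOC: (2*3 + 3.0)*x = -6 + 3.0*(-1.6559 - 0.4945)
x^{k+1} = -1.3835
Step 2: z-update.
Minimize 7*z^2 + 9*z + (3.0/2)*(-1.3835 - z + 0.4945)^2
FOC: (2*7 + 3.0)*z = -9 + 3.0*(-1.3835 + 0.4945)
z^{k+1} = -0.6863
Step 3: u-update.
u^{k+1} = 0.4945 - 1.3835 + 0.6863 = -0.2027
Step 4: Primal residual = |-1.3835 + 0.6863| = 0.6972


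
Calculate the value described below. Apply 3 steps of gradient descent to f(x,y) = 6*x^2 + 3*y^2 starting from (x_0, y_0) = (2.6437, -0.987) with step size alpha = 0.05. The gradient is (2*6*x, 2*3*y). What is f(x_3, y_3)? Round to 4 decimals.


Gradient descent on f(x,y) = 6*x^2 + 3*y^2.
Starting point: (2.6437, -0.987), alpha = 0.05
Step 1: grad_x = 2*6*2.6437 = 31.7244, grad_y = 2*3*-0.987 = -5.922
  x_1 = 2.6437 - 0.05*31.7244 = 1.0575
  y_1 = -0.987 - 0.05*-5.922 = -0.6909
Step 2: grad_x = 2*6*1.0575 = 12.6898, grad_y = 2*3*-0.6909 = -4.1454
  x_2 = 1.0575 - 0.05*12.6898 = 0.423
  y_2 = -0.6909 - 0.05*-4.1454 = -0.4836
Step 3: grad_x = 2*6*0.423 = 5.0759, grad_y = 2*3*-0.4836 = -2.9018
  x_3 = 0.423 - 0.05*5.0759 = 0.1692
  y_3 = -0.4836 - 0.05*-2.9018 = -0.3385
f(0.1692, -0.3385) = 6*0.1692^2 + 3*(-0.3385)^2 = 0.5156


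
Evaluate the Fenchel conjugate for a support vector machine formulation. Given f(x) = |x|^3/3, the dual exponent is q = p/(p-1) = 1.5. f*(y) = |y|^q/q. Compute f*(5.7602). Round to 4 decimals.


The conjugate exponent q satisfies 1/p + 1/q = 1.
p = 3, so q = 3/(3 - 1) = 1.5
|y|^q = 5.7602^1.5 = 13.8247
f*(5.7602) = 13.8247 / 1.5 = 9.2165


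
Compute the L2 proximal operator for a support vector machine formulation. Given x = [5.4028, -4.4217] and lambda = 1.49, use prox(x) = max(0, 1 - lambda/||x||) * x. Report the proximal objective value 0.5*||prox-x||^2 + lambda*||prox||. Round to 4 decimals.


Step 1: Compute ||x||.
||x|| = 6.9815
Step 2: Compute scaling factor.
scale = max(0, 1 - 1.49/6.9815) = 0.7866
Step 3: prox(x) = [4.2497, -3.478]
||prox(x)|| = 5.4915
Step 4: Proximal objective.
0.5*||prox-x||^2 = 1.1101
lambda*||prox|| = 8.1823
Total = 9.2924


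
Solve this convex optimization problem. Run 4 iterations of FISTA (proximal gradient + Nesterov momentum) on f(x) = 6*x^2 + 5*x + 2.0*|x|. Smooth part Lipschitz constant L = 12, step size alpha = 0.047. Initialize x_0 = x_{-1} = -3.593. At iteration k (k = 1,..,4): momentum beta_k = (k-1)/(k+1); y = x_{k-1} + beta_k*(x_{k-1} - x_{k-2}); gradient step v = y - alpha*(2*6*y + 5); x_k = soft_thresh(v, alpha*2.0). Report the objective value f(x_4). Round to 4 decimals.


FISTA on f(x) = 6*x^2 + 5*x + 2.0*|x|
L = 12, alpha = 0.047
Iteration 1: beta = 0.0, y = -3.593 + 0.0*(-3.593 + 3.593) = -3.593
  grad(y) = -38.116, v = y - alpha*grad = -1.8015
  prox(v) = soft_thresh(-1.8015, 0.094) = -1.7075
Iteration 2: beta = 0.3333, y = -1.7075 + 0.3333*(-1.7075 + 3.593) = -1.0791
  grad(y) = -7.9488, v = y - alpha*grad = -0.7055
  prox(v) = soft_thresh(-0.7055, 0.094) = -0.6115
Iteration 3: beta = 0.5, y = -0.6115 + 0.5*(-0.6115 + 1.7075) = -0.0634
  grad(y) = 4.2388, v = y - alpha*grad = -0.2627
  prox(v) = soft_thresh(-0.2627, 0.094) = -0.1687
Iteration 4: beta = 0.6, y = -0.1687 + 0.6*(-0.1687 + 0.6115) = 0.097
  grad(y) = 6.1644, v = y - alpha*grad = -0.1927
  prox(v) = soft_thresh(-0.1927, 0.094) = -0.0987
f(x_4) = 6*(-0.0987)^2 + 5*(-0.0987) + 2.0*|-0.0987| = -0.2376


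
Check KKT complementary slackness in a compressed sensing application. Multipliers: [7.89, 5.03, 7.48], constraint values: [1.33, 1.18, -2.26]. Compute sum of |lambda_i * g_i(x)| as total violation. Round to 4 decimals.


KKT complementary slackness check:
lambda_1 * g_1 = 7.89 * 1.33 = 10.4937
lambda_2 * g_2 = 5.03 * 1.18 = 5.9354
lambda_3 * g_3 = 7.48 * -2.26 = -16.9048
Total violation = 10.4937 + 5.9354 + 16.9048 = 33.3339


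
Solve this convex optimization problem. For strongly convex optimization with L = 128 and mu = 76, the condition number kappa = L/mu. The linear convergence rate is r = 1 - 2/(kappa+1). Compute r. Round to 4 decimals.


Step 1: Compute the condition number.
kappa = L/mu = 128/76 = 1.6842
Step 2: Compute the convergence rate.
r = 1 - 2/(kappa + 1) = 1 - 2*mu/(L + mu) = (L - mu)/(L + mu) = 52/204 = 0.2549


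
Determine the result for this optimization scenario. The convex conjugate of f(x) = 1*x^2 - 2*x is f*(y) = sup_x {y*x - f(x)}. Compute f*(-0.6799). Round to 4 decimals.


f*(y) = sup_x {y*x - a*x^2 - b*x} = sup_x {(y-b)*x - a*x^2}
FOC: (y - b) - 2a*x = 0 => x* = (y - b)/(2a)
x* = (-0.6799 + 2)/(2*1) = 0.6601
f*(-0.6799) = (y-b)^2/(4a) = (-0.6799 + 2)^2/(4*1)
= 1.7427/4 = 0.4357


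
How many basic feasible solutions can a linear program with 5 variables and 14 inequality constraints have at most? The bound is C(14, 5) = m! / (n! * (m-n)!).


Each vertex corresponds to some choice of n active constraints out of m, so the number of vertices is at most C(m, n) = m! / (n!(m-n)!).
m = 14, n = 5
Numerator: 14 * 13 * 12 * 11 * 10
Denominator: 5! = 120
C(14, 5) = 2002


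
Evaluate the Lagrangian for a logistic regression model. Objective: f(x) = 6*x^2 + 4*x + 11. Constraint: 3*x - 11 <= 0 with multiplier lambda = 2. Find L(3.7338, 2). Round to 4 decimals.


Step 1: Evaluate f(x).
f(3.7338) = 6*3.7338^2 + 4*3.7338 + 11 = 109.5828
Step 2: Evaluate g(x).
g(3.7338) = 3*3.7338 - 11 = 0.2014
Step 3: Compute Lagrangian.
L = 109.5828 + 2*0.2014 = 109.9856


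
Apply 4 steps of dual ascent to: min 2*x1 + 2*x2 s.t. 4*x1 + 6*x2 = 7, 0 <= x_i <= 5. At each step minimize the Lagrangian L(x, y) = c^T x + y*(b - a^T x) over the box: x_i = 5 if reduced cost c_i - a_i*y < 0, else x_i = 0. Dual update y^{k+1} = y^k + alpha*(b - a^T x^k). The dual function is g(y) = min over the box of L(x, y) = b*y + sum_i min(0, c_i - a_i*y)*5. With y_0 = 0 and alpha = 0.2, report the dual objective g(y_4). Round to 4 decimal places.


Dual ascent for LP: min 2*x1 + 2*x2, 4*x1 + 6*x2 = 7, 0 <= x_i <= 5
Step 1: y^k = 0.0, reduced costs: (2.0, 2.0)
  x^k = (0.0, 0.0), subgradient = b - a^T x = 7.0
  y^{k+1} = 0.0 + 0.2*7.0 = 1.4
Step 2: y^k = 1.4, reduced costs: (-3.6, -6.4)
  x^k = (5.0, 5.0), subgradient = b - a^T x = -43.0
  y^{k+1} = 1.4 + 0.2*-43.0 = -7.2
Step 3: y^k = -7.2, reduced costs: (30.8, 45.2)
  x^k = (0.0, 0.0), subgradient = b - a^T x = 7.0
  y^{k+1} = -7.2 + 0.2*7.0 = -5.8
Step 4: y^k = -5.8, reduced costs: (25.2, 36.8)
  x^k = (0.0, 0.0), subgradient = b - a^T x = 7.0
  y^{k+1} = -5.8 + 0.2*7.0 = -4.4
Dual objective at y_4 = -4.4: reduced costs (19.6, 28.4), box minimizer x = (0.0, 0.0)
g(y_4) = b*y + (c1 - a1*y)*x1 + (c2 - a2*y)*x2 = 7*(-4.4) + 19.6*0.0 + 28.4*0.0 = -30.8 + 0.0 + 0.0 = -30.8


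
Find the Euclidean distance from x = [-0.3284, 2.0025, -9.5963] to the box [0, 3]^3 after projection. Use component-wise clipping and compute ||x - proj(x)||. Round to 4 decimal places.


Project each component onto [0, 3].
clip(-0.3284) = 0.0, clip(2.0025) = 2.0025, clip(-9.5963) = 0.0
Projection = [0.0, 2.0025, 0.0]
Squared diffs: [0.1078, 0.0, 92.089]
Distance = sqrt(92.1968) = 9.6019


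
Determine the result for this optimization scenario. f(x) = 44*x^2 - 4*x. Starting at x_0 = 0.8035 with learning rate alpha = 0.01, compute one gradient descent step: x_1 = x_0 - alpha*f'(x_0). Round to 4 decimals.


We compute the gradient at x_0 and apply the update.
f'(x) = 88*x - 4
f'(0.8035) = 88*0.8035 - 4 = 66.708
x_1 = 0.8035 - 0.01*66.708 = 0.1364


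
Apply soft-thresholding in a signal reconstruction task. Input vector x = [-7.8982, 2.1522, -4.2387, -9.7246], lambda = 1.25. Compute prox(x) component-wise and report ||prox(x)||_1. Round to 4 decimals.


Soft-thresholding with lambda = 1.25:
prox(-7.8982) = sign(-7.8982)*max(|-7.8982| - 1.25, 0) = -6.6482
prox(2.1522) = sign(2.1522)*max(|2.1522| - 1.25, 0) = 0.9022
prox(-4.2387) = sign(-4.2387)*max(|-4.2387| - 1.25, 0) = -2.9887
prox(-9.7246) = sign(-9.7246)*max(|-9.7246| - 1.25, 0) = -8.4746
prox(x) = [-6.6482, 0.9022, -2.9887, -8.4746]
||prox(x)||_1 = 6.6482 + 0.9022 + 2.9887 + 8.4746 = 19.0137


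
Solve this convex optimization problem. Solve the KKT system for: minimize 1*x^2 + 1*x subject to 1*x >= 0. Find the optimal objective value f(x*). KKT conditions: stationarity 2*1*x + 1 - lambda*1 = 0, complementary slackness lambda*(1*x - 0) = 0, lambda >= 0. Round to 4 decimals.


Step 1: Try lambda = 0 (constraint inactive).
x_unc = -1/(2*1) = -0.5
Check: 1*-0.5 = -0.5 < 0 -- violated!
Step 2: Constraint must be active: 1*x = 0
x* = 0/1 = 0.0
lambda = (2*1*0.0 + 1)/1 = 1.0
Step 3: Compute optimal value.
f(x*) = 1*0.0^2 + 1*0.0 = 0.0


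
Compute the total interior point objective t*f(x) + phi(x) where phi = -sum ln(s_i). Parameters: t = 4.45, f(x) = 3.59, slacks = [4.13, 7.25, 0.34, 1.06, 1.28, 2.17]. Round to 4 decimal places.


Step 1: Compute log-barrier.
ln values: [1.4183, 1.981, -1.0788, 0.0583, 0.2469, 0.7747]
phi = -(1.4183 + 1.981 - 1.0788 + 0.0583 + 0.2469 + 0.7747) = -3.4003
Step 2: Compute augmented objective.
t*f(x) = 4.45*3.59 = 15.9755
Total = 15.9755 - 3.4003 = 12.5752


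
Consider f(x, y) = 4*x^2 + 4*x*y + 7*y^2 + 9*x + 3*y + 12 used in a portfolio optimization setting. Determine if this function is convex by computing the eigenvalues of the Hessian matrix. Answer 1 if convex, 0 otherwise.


The Hessian of f(x,y) = 4*x^2 + 4*x*y + 7*y^2 + 9*x + 3*y + 12 is:
H = [[8, 4], [4, 14]]
Trace = 8 + 14 = 22
Determinant = 8*14 - (4)^2 = 96
Discriminant = (22)^2 - 4*96 = 100.0
Eigenvalues: lambda_1 = 6.0, lambda_2 = 16.0
The function is convex.

1


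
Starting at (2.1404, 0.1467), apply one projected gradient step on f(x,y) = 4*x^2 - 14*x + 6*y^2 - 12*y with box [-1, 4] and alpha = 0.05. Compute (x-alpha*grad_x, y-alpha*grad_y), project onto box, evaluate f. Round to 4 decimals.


Step 1: Compute gradient at (2.1404, 0.1467).
grad_x = 2*4*2.1404 - 14 = 3.1232
grad_y = 2*6*0.1467 - 12 = -10.2396
Step 2: Gradient step.
x_raw = 2.1404 - 0.05*3.1232 = 1.9842
y_raw = 0.1467 - 0.05*-10.2396 = 0.6587
Step 3: Project onto [-1, 4].
x_proj = clip(1.9842) = 1.9842
y_proj = clip(0.6587) = 0.6587
Step 4: Evaluate f.
f(1.9842, 0.6587) = -17.3315


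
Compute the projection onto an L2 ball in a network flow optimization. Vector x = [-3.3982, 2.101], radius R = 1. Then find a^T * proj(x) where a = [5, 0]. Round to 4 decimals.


Step 1: Compute ||x|| (intermediates to 6 decimals).
||x|| = sqrt((-3.3982)^2 + 2.101^2) = 3.995243
Step 2: Project.
Since ||x|| > R, scale = R/||x|| = 1/3.995243 = 0.250298, proj(x) = scale * x
proj(x) = [-0.850563, 0.525876]
Step 3: Dot product.
a^T * proj(x) = 5*(-0.850563) + 0*0.525876 = -4.2528


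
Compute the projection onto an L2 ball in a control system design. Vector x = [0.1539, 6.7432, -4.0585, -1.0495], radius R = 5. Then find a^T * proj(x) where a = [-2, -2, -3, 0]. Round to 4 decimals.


Step 1: Compute ||x|| (intermediates to 6 decimals).
||x|| = sqrt(0.1539^2 + 6.7432^2 + (-4.0585)^2 + (-1.0495)^2) = 7.941493
Step 2: Project.
Since ||x|| > R, scale = R/||x|| = 5/7.941493 = 0.629605, proj(x) = scale * x
proj(x) = [0.096896, 4.245552, -2.555252, -0.66077]
Step 3: Dot product.
a^T * proj(x) = -2*0.096896 - 2*4.245552 - 3*(-2.555252) + 0*(-0.66077) = -1.0191


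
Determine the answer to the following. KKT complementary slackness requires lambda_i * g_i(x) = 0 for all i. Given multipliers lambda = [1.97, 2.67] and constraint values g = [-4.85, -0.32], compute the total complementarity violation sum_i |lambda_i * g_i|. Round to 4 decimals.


KKT complementary slackness check:
lambda_1 * g_1 = 1.97 * -4.85 = -9.5545
lambda_2 * g_2 = 2.67 * -0.32 = -0.8544
Total violation = 9.5545 + 0.8544 = 10.4089


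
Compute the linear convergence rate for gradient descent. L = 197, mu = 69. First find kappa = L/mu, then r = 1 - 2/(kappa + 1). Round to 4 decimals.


Step 1: Compute the condition number.
kappa = L/mu = 197/69 = 2.8551
Step 2: Compute the convergence rate.
r = 1 - 2/(kappa + 1) = 1 - 2*mu/(L + mu) = (L - mu)/(L + mu) = 128/266 = 0.4812


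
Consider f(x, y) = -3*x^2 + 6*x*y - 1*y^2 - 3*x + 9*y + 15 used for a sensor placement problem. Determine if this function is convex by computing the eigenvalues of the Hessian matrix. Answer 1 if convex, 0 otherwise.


The Hessian of f(x,y) = -3*x^2 + 6*x*y - 1*y^2 - 3*x + 9*y + 15 is:
H = [[-6, 6], [6, -2]]
Trace = -6 - 2 = -8
Determinant = -6*-2 - (6)^2 = -24
Discriminant = (-8)^2 - 4*-24 = 160.0
Eigenvalues: lambda_1 = -10.3246, lambda_2 = 2.3246
The function is not convex.

0


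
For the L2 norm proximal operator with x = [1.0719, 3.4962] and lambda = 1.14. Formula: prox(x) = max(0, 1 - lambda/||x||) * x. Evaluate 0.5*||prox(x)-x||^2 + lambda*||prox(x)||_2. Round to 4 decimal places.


Step 1: Compute ||x||.
||x|| = 3.6568
Step 2: Compute scaling factor.
scale = max(0, 1 - 1.14/3.6568) = 0.6883
Step 3: prox(x) = [0.7377, 2.4063]
||prox(x)|| = 2.5168
Step 4: Proximal objective.
0.5*||prox-x||^2 = 0.6498
lambda*||prox|| = 2.8692
Total = 3.519


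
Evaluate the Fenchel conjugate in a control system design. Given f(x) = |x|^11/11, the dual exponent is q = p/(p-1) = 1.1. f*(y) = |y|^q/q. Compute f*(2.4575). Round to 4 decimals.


The conjugate exponent q satisfies 1/p + 1/q = 1.
p = 11, so q = 11/(11 - 1) = 1.1
|y|^q = 2.4575^1.1 = 2.6887
f*(2.4575) = 2.6887 / 1.1 = 2.4443


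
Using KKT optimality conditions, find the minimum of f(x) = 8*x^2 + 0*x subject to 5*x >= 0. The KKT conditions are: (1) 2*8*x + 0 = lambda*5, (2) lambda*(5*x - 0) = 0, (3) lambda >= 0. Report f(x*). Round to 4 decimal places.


Step 1: Try lambda = 0 (constraint inactive).
Stationarity: 2*8*x + 0 = 0
x* = 0/(2*8) = 0.0
Check constraint: 5*0.0 = 0.0 >= 0 -- satisfied.
Step 2: Compute optimal value.
f(x*) = 8*0.0^2 + 0*0.0 = 0.0


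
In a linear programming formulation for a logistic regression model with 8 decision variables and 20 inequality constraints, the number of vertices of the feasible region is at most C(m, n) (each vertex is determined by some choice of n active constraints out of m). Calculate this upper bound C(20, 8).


Each vertex corresponds to some choice of n active constraints out of m, so the number of vertices is at most C(m, n) = m! / (n!(m-n)!).
m = 20, n = 8
Numerator: 20 * 19 * 18 * 17 * 16 * 15 * 14 * 13
Denominator: 8! = 40320
C(20, 8) = 125970


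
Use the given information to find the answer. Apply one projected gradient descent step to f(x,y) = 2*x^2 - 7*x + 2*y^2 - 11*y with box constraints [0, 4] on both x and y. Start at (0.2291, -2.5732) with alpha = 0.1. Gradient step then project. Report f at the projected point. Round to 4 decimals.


Step 1: Compute gradient at (0.2291, -2.5732).
grad_x = 2*2*0.2291 - 7 = -6.0836
grad_y = 2*2*-2.5732 - 11 = -21.2928
Step 2: Gradient step.
x_raw = 0.2291 - 0.1*-6.0836 = 0.8375
y_raw = -2.5732 - 0.1*-21.2928 = -0.4439
Step 3: Project onto [0, 4].
x_proj = clip(0.8375) = 0.8375
y_proj = clip(-0.4439) = 0.0
Step 4: Evaluate f.
f(0.8375, 0.0) = -4.4595


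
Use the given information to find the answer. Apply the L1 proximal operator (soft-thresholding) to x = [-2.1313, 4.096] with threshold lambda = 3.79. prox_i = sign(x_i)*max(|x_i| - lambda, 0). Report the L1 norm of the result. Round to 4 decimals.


Soft-thresholding with lambda = 3.79:
prox(-2.1313) = sign(-2.1313)*max(|-2.1313| - 3.79, 0) = 0.0
prox(4.096) = sign(4.096)*max(|4.096| - 3.79, 0) = 0.306
prox(x) = [0.0, 0.306]
||prox(x)||_1 = 0.0 + 0.306 = 0.306


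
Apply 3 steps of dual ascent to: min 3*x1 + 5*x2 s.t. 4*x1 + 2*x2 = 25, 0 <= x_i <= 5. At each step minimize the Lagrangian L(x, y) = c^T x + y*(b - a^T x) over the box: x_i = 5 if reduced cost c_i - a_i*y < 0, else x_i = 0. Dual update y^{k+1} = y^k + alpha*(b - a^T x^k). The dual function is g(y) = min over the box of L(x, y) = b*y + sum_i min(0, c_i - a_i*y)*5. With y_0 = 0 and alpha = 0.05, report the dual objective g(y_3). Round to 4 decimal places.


Dual ascent for LP: min 3*x1 + 5*x2, 4*x1 + 2*x2 = 25, 0 <= x_i <= 5
Step 1: y^k = 0.0, reduced costs: (3.0, 5.0)
  x^k = (0.0, 0.0), subgradient = b - a^T x = 25.0
  y^{k+1} = 0.0 + 0.05*25.0 = 1.25
Step 2: y^k = 1.25, reduced costs: (-2.0, 2.5)
  x^k = (5.0, 0.0), subgradient = b - a^T x = 5.0
  y^{k+1} = 1.25 + 0.05*5.0 = 1.5
Step 3: y^k = 1.5, reduced costs: (-3.0, 2.0)
  x^k = (5.0, 0.0), subgradient = b - a^T x = 5.0
  y^{k+1} = 1.5 + 0.05*5.0 = 1.75
Dual objective at y_3 = 1.75: reduced costs (-4.0, 1.5), box minimizer x = (5.0, 0.0)
g(y_3) = b*y + (c1 - a1*y)*x1 + (c2 - a2*y)*x2 = 25*1.75 + (-4.0)*5.0 + 1.5*0.0 = 43.75 - 20.0 + 0.0 = 23.75
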